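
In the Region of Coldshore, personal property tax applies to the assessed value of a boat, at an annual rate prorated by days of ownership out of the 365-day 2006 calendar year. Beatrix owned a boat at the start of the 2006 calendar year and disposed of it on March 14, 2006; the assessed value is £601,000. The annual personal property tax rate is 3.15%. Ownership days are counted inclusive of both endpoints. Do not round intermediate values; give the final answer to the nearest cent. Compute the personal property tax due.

Days held (January 1 – March 14, 2006): 73 out of 365
Tax = £601,000 × 3.15% × 73/365 = £3,786.3000

£3,786.30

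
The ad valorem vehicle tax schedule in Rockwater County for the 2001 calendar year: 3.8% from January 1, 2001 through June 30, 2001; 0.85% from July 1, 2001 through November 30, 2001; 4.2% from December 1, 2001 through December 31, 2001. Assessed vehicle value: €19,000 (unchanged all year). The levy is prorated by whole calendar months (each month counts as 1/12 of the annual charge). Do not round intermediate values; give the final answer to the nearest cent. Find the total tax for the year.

€494.79

January 1 – June 30, 2001: 6 months at 3.8% → €19,000 × 3.8% × 6/12 = €361.0000
July 1 – November 30, 2001: 5 months at 0.85% → €19,000 × 0.85% × 5/12 = €67.2917
December 1 – December 31, 2001: 1 month at 4.2% → €19,000 × 4.2% × 1/12 = €66.5000
Total = €494.7917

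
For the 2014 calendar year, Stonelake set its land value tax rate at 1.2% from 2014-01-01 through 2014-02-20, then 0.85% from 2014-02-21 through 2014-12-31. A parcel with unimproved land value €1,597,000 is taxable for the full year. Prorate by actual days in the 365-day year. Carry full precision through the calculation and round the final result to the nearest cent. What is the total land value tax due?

€14,355.50

2014-01-01 to 2014-02-20: 51 days at 1.2% → €1,597,000 × 1.2% × 51/365 = €2,677.7096
2014-02-21 to 2014-12-31: 314 days at 0.85% → €1,597,000 × 0.85% × 314/365 = €11,677.7890
Total = €14,355.4986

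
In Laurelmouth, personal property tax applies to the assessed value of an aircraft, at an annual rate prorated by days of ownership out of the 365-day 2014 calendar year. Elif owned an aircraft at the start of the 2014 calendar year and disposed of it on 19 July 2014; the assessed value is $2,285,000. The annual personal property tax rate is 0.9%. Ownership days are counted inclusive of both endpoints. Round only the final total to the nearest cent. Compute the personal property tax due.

$11,268.49

Days held (1 January – 19 July 2014): 200 out of 365
Tax = $2,285,000 × 0.9% × 200/365 = $11,268.4932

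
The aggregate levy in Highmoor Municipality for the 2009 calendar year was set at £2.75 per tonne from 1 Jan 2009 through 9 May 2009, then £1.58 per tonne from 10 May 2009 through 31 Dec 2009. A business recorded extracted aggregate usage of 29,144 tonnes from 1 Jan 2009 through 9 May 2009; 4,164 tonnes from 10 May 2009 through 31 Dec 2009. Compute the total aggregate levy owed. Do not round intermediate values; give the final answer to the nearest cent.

1 Jan – 9 May 2009: 29,144 tonnes at £2.75/tonne → £80,146.00
10 May – 31 Dec 2009: 4,164 tonnes at £1.58/tonne → £6,579.12

£86,725.12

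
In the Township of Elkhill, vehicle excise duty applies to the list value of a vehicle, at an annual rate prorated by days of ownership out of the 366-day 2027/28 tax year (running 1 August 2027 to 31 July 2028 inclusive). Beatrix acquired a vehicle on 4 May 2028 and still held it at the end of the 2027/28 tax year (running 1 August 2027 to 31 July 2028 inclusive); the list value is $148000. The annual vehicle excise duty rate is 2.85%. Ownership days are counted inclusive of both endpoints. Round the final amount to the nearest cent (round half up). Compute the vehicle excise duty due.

Days held (4 May – 31 July 2028): 89 out of 366
Tax = $148000 × 2.85% × 89/366 = $1025.6885

$1025.69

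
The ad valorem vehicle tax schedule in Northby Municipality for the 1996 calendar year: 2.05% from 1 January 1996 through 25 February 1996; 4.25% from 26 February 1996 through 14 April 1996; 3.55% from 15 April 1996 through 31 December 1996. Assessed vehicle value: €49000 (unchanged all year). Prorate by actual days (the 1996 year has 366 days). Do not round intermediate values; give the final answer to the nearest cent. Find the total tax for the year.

1 January – 25 February 1996: 56 days at 2.05% → €49000 × 2.05% × 56/366 = €153.6940
26 February – 14 April 1996: 49 days at 4.25% → €49000 × 4.25% × 49/366 = €278.8046
15 April – 31 December 1996: 261 days at 3.55% → €49000 × 3.55% × 261/366 = €1240.4631
Total = €1672.9617

€1672.96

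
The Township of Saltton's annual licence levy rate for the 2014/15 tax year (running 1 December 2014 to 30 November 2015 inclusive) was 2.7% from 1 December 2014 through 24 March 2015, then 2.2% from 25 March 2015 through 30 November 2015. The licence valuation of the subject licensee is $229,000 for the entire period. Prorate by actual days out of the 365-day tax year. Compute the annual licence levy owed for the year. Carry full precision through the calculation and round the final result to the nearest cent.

1 December 2014 – 24 March 2015: 114 days at 2.7% → $229,000 × 2.7% × 114/365 = $1,931.1288
25 March – 30 November 2015: 251 days at 2.2% → $229,000 × 2.2% × 251/365 = $3,464.4877
Total = $5,395.6164

$5,395.62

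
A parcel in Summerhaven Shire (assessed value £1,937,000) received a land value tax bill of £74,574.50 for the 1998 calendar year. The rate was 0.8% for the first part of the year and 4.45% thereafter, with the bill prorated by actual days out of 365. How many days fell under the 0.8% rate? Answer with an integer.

60 days

Let d = days at the first rate; then 365 − d days at the second rate.
£1,937,000 × [0.8%·d + 4.45%·(365−d)] / 365 = £74,574.50
Solving gives d = 60, so the new rate took effect on March 2, 1998.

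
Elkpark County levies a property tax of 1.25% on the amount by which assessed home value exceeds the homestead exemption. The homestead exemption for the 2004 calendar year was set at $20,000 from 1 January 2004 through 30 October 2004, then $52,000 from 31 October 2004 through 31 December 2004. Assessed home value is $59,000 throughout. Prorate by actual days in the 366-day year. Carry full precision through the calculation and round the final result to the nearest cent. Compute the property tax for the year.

$419.74

1 January – 30 October 2004: 304 days, exemption $20,000 → ($59,000 − $20,000) × 1.25% × 304/366 = $404.9180
31 October – 31 December 2004: 62 days, exemption $52,000 → ($59,000 − $52,000) × 1.25% × 62/366 = $14.8224
Total = $419.7404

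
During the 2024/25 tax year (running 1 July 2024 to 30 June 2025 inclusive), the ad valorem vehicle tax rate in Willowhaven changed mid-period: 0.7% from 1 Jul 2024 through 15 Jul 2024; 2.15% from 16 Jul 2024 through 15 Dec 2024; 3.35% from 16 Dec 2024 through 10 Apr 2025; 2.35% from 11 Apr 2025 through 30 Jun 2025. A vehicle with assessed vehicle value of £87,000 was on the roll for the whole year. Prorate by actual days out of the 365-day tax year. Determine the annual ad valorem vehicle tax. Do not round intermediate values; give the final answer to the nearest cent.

£2,189.06

1 Jul – 15 Jul 2024: 15 days at 0.7% → £87,000 × 0.7% × 15/365 = £25.0274
16 Jul – 15 Dec 2024: 153 days at 2.15% → £87,000 × 2.15% × 153/365 = £784.0726
16 Dec 2024 – 10 Apr 2025: 116 days at 3.35% → £87,000 × 3.35% × 116/365 = £926.2521
11 Apr – 30 Jun 2025: 81 days at 2.35% → £87,000 × 2.35% × 81/365 = £453.7110
Total = £2,189.0630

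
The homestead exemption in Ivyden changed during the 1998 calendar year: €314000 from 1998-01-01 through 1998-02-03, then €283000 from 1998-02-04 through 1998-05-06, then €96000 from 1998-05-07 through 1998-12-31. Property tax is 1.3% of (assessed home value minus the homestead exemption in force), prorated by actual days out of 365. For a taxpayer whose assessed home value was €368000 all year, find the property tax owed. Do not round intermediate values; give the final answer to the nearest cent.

1998-01-01 to 1998-02-03: 34 days, exemption €314000 → (€368000 − €314000) × 1.3% × 34/365 = €65.3918
1998-02-04 to 1998-05-06: 92 days, exemption €283000 → (€368000 − €283000) × 1.3% × 92/365 = €278.5205
1998-05-07 to 1998-12-31: 239 days, exemption €96000 → (€368000 − €96000) × 1.3% × 239/365 = €2315.3534
Total = €2659.2658

€2659.27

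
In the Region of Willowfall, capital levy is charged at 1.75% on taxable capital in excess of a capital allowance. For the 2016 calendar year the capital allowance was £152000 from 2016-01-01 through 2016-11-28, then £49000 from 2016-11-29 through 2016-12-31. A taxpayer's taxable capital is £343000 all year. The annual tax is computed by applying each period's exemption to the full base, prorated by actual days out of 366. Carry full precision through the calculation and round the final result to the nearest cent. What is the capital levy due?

£3505.02

2016-01-01 to 2016-11-28: 333 days, exemption £152000 → (£343000 − £152000) × 1.75% × 333/366 = £3041.1270
2016-11-29 to 2016-12-31: 33 days, exemption £49000 → (£343000 − £49000) × 1.75% × 33/366 = £463.8934
Total = £3505.0205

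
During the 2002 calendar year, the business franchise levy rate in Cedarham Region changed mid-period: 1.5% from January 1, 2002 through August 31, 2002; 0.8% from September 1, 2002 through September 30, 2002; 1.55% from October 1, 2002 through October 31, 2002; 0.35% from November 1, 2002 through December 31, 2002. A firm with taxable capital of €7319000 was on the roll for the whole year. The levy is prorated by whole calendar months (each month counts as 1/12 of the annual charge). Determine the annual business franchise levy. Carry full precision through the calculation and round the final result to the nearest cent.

€91792.46

January 1 – August 31, 2002: 8 months at 1.5% → €7319000 × 1.5% × 8/12 = €73190.0000
September 1 – September 30, 2002: 1 month at 0.8% → €7319000 × 0.8% × 1/12 = €4879.3333
October 1 – October 31, 2002: 1 month at 1.55% → €7319000 × 1.55% × 1/12 = €9453.7083
November 1 – December 31, 2002: 2 months at 0.35% → €7319000 × 0.35% × 2/12 = €4269.4167
Total = €91792.4583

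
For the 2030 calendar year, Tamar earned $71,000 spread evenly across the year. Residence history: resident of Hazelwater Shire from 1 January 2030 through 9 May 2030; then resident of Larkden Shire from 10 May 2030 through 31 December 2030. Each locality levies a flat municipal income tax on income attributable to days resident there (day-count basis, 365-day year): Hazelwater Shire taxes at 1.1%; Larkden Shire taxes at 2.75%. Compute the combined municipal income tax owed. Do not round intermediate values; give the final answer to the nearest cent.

$1,538.46

Hazelwater Shire, 1 January – 9 May 2030: 129 days → $71,000 × 1.1% × 129/365 = $276.0247
Larkden Shire, 10 May – 31 December 2030: 236 days → $71,000 × 2.75% × 236/365 = $1,262.4384
Total = $1,538.4630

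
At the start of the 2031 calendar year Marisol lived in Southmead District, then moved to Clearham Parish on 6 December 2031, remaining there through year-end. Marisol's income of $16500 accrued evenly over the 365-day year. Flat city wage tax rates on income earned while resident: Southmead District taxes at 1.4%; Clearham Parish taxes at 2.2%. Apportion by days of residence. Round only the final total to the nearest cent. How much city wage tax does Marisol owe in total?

$240.40

Southmead District, 1 January – 5 December 2031: 339 days → $16500 × 1.4% × 339/365 = $214.5452
Clearham Parish, 6 December – 31 December 2031: 26 days → $16500 × 2.2% × 26/365 = $25.8575
Total = $240.4027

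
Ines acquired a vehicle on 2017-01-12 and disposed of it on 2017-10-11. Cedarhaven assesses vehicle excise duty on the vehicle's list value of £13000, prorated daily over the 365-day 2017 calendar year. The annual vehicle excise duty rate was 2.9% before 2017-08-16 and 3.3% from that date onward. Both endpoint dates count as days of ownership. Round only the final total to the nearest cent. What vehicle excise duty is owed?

£290.10

2017-01-12 to 2017-08-15: 216 days at 2.9% → £13000 × 2.9% × 216/365 = £223.1014
2017-08-16 to 2017-10-11: 57 days at 3.3% → £13000 × 3.3% × 57/365 = £66.9945
Total = £290.0959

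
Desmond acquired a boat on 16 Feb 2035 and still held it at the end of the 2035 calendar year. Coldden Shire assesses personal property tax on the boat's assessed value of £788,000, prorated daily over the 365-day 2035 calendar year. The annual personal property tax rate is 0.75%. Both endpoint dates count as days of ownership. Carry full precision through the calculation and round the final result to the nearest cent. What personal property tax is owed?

Days held (16 Feb – 31 Dec 2035): 319 out of 365
Tax = £788,000 × 0.75% × 319/365 = £5,165.1781

£5,165.18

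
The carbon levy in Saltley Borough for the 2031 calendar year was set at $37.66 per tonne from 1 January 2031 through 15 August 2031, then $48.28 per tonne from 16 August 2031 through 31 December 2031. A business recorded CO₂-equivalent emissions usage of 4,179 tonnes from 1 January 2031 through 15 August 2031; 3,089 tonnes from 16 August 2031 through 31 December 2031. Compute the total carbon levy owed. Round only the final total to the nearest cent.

$306,518.06

1 January – 15 August 2031: 4,179 tonnes at $37.66/tonne → $157,381.14
16 August – 31 December 2031: 3,089 tonnes at $48.28/tonne → $149,136.92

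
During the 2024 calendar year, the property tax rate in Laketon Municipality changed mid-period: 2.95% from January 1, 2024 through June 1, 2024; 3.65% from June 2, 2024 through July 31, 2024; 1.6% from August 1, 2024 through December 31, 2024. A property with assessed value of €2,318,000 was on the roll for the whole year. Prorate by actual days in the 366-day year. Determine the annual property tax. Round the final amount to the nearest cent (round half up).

€57,959.50

January 1 – June 1, 2024: 153 days at 2.95% → €2,318,000 × 2.95% × 153/366 = €28,585.5000
June 2 – July 31, 2024: 60 days at 3.65% → €2,318,000 × 3.65% × 60/366 = €13,870.0000
August 1 – December 31, 2024: 153 days at 1.6% → €2,318,000 × 1.6% × 153/366 = €15,504.0000
Total = €57,959.5000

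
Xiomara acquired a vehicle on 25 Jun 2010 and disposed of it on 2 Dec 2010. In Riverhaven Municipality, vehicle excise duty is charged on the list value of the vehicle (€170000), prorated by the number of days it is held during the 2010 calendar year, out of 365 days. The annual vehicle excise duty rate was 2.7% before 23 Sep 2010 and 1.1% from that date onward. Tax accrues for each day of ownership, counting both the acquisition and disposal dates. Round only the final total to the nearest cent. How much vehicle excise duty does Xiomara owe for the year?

€1495.53

25 Jun – 22 Sep 2010: 90 days at 2.7% → €170000 × 2.7% × 90/365 = €1131.7808
23 Sep – 2 Dec 2010: 71 days at 1.1% → €170000 × 1.1% × 71/365 = €363.7534
Total = €1495.5342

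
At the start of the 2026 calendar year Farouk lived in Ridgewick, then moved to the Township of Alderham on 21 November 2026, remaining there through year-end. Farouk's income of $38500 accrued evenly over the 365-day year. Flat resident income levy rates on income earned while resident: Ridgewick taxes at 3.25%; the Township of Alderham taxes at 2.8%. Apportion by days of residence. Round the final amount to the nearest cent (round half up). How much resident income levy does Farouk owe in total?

Ridgewick, 1 January – 20 November 2026: 324 days → $38500 × 3.25% × 324/365 = $1110.6986
The Township of Alderham, 21 November – 31 December 2026: 41 days → $38500 × 2.8% × 41/365 = $121.0904
Total = $1231.7890

$1231.79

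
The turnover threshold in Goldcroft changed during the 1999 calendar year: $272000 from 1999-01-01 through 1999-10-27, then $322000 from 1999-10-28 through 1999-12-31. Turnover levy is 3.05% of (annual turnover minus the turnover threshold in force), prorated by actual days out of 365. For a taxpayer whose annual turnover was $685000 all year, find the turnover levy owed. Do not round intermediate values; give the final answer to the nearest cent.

$12324.92

1999-01-01 to 1999-10-27: 300 days, exemption $272000 → ($685000 − $272000) × 3.05% × 300/365 = $10353.2877
1999-10-28 to 1999-12-31: 65 days, exemption $322000 → ($685000 − $322000) × 3.05% × 65/365 = $1971.6370
Total = $12324.9247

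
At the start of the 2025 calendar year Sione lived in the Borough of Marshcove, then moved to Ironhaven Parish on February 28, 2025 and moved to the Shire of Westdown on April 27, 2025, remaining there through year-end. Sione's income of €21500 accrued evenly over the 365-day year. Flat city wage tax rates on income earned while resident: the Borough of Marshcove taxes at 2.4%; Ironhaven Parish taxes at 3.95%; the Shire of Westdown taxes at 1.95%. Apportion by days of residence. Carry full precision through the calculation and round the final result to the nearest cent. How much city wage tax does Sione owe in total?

The Borough of Marshcove, January 1 – February 27, 2025: 58 days → €21500 × 2.4% × 58/365 = €81.9945
Ironhaven Parish, February 28 – April 26, 2025: 58 days → €21500 × 3.95% × 58/365 = €134.9493
The Shire of Westdown, April 27 – December 31, 2025: 249 days → €21500 × 1.95% × 249/365 = €286.0089
Total = €502.9527

€502.95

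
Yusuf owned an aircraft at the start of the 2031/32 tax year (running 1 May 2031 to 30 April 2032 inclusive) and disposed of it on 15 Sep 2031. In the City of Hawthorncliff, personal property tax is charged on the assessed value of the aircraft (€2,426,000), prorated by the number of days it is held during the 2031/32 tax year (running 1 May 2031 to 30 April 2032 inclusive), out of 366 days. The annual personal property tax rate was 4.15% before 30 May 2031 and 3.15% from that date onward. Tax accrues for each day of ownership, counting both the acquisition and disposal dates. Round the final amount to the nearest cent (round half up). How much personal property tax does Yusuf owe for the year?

€30,735.96

1 May – 29 May 2031: 29 days at 4.15% → €2,426,000 × 4.15% × 29/366 = €7,977.2978
30 May – 15 Sep 2031: 109 days at 3.15% → €2,426,000 × 3.15% × 109/366 = €22,758.6639
Total = €30,735.9617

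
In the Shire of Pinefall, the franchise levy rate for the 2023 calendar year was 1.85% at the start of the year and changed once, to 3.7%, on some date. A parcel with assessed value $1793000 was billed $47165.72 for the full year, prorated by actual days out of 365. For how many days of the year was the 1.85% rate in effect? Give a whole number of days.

Let d = days at the first rate; then 365 − d days at the second rate.
$1793000 × [1.85%·d + 3.7%·(365−d)] / 365 = $47165.72
Solving gives d = 211, so the new rate took effect on July 31, 2023.

211 days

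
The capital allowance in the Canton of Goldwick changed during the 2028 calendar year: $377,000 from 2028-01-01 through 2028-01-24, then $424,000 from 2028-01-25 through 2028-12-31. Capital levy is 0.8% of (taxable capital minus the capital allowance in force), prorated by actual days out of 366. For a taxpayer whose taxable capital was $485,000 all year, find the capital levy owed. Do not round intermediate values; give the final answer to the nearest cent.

$512.66

2028-01-01 to 2028-01-24: 24 days, exemption $377,000 → ($485,000 − $377,000) × 0.8% × 24/366 = $56.6557
2028-01-25 to 2028-12-31: 342 days, exemption $424,000 → ($485,000 − $424,000) × 0.8% × 342/366 = $456.0000
Total = $512.6557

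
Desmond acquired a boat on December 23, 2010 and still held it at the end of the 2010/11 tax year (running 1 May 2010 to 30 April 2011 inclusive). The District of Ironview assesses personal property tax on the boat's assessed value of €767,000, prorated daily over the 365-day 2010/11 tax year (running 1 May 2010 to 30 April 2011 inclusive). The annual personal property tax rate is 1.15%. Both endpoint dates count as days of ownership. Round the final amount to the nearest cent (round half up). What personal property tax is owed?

Days held (December 23, 2010 – April 30, 2011): 129 out of 365
Tax = €767,000 × 1.15% × 129/365 = €3,117.3822

€3,117.38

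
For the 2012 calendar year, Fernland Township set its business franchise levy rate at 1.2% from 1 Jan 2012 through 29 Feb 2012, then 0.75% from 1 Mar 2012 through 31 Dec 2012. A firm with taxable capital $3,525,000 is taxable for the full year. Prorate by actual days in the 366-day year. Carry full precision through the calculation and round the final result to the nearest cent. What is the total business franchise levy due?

1 Jan – 29 Feb 2012: 60 days at 1.2% → $3,525,000 × 1.2% × 60/366 = $6,934.4262
1 Mar – 31 Dec 2012: 306 days at 0.75% → $3,525,000 × 0.75% × 306/366 = $22,103.4836
Total = $29,037.9098

$29,037.91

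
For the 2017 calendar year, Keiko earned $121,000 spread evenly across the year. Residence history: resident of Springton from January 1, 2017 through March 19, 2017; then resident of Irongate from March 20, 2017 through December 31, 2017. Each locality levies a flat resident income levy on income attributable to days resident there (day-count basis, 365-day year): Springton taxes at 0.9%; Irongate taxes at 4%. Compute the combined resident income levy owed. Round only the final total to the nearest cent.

Springton, January 1 – March 19, 2017: 78 days → $121,000 × 0.9% × 78/365 = $232.7178
Irongate, March 20 – December 31, 2017: 287 days → $121,000 × 4% × 287/365 = $3,805.6986
Total = $4,038.4164

$4,038.42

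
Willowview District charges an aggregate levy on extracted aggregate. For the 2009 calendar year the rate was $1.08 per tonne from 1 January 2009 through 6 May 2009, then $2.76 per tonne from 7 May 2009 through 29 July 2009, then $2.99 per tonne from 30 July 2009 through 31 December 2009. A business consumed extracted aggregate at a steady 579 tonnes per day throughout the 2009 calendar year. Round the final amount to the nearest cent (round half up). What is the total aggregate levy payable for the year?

1 January – 6 May 2009: 126 days × 579 tonnes/day = 72,954 tonnes at $1.08/tonne → $78790.32
7 May – 29 July 2009: 84 days × 579 tonnes/day = 48,636 tonnes at $2.76/tonne → $134235.36
30 July – 31 December 2009: 155 days × 579 tonnes/day = 89,745 tonnes at $2.99/tonne → $268337.55

$481363.23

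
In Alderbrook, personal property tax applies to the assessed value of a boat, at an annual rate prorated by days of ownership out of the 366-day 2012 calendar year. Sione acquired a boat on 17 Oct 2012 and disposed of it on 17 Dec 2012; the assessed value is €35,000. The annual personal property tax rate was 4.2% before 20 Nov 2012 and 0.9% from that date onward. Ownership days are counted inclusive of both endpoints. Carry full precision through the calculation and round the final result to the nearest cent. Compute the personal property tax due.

€160.66

17 Oct – 19 Nov 2012: 34 days at 4.2% → €35,000 × 4.2% × 34/366 = €136.5574
20 Nov – 17 Dec 2012: 28 days at 0.9% → €35,000 × 0.9% × 28/366 = €24.0984
Total = €160.6557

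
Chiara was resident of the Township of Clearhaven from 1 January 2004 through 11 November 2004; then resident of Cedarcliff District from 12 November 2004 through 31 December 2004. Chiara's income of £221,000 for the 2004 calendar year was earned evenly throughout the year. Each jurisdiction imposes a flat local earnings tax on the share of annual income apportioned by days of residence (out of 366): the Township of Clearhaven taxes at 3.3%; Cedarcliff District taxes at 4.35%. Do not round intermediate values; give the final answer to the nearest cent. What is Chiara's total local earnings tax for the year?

The Township of Clearhaven, 1 January – 11 November 2004: 316 days → £221,000 × 3.3% × 316/366 = £6,296.6885
Cedarcliff District, 12 November – 31 December 2004: 50 days → £221,000 × 4.35% × 50/366 = £1,313.3197
Total = £7,610.0082

£7,610.01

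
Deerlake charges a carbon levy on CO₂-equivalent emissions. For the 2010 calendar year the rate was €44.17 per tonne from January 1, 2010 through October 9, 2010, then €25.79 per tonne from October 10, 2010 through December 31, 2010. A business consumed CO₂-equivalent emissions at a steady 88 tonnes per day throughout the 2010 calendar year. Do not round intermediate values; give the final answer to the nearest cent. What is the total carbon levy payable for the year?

€1,284,492.88

January 1 – October 9, 2010: 282 days × 88 tonnes/day = 24,816 tonnes at €44.17/tonne → €1,096,122.72
October 10 – December 31, 2010: 83 days × 88 tonnes/day = 7,304 tonnes at €25.79/tonne → €188,370.16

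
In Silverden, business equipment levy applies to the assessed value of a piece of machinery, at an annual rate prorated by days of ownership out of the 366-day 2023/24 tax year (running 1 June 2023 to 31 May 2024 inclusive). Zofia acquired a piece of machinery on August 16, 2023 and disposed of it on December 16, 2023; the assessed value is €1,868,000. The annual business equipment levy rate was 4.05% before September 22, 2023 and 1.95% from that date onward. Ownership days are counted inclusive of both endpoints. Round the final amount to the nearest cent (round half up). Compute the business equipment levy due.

August 16 – September 21, 2023: 37 days at 4.05% → €1,868,000 × 4.05% × 37/366 = €7,648.0820
September 22 – December 16, 2023: 86 days at 1.95% → €1,868,000 × 1.95% × 86/366 = €8,559.1148
Total = €16,207.1967

€16,207.20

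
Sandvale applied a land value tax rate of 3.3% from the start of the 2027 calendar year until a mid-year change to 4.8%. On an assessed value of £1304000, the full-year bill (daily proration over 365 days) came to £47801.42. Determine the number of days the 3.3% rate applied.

276 days

Let d = days at the first rate; then 365 − d days at the second rate.
£1304000 × [3.3%·d + 4.8%·(365−d)] / 365 = £47801.42
Solving gives d = 276, so the new rate took effect on October 4, 2027.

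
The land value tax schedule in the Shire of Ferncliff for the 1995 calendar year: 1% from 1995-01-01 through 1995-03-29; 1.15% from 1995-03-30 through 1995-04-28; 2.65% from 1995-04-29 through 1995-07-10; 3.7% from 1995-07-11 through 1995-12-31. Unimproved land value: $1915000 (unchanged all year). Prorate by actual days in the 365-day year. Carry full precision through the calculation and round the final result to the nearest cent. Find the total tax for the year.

1995-01-01 to 1995-03-29: 88 days at 1% → $1915000 × 1% × 88/365 = $4616.9863
1995-03-30 to 1995-04-28: 30 days at 1.15% → $1915000 × 1.15% × 30/365 = $1810.0685
1995-04-29 to 1995-07-10: 73 days at 2.65% → $1915000 × 2.65% × 73/365 = $10149.5000
1995-07-11 to 1995-12-31: 174 days at 3.7% → $1915000 × 3.7% × 174/365 = $33777.4521
Total = $50354.0068

$50354.01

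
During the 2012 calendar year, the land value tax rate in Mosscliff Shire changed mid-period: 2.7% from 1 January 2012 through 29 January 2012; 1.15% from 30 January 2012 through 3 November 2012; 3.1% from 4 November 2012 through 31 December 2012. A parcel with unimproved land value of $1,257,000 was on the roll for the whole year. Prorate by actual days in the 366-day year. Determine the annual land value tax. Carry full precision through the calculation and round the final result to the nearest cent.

1 January – 29 January 2012: 29 days at 2.7% → $1,257,000 × 2.7% × 29/366 = $2,689.1557
30 January – 3 November 2012: 279 days at 1.15% → $1,257,000 × 1.15% × 279/366 = $11,019.3566
4 November – 31 December 2012: 58 days at 3.1% → $1,257,000 × 3.1% × 58/366 = $6,175.0984
Total = $19,883.6107

$19,883.61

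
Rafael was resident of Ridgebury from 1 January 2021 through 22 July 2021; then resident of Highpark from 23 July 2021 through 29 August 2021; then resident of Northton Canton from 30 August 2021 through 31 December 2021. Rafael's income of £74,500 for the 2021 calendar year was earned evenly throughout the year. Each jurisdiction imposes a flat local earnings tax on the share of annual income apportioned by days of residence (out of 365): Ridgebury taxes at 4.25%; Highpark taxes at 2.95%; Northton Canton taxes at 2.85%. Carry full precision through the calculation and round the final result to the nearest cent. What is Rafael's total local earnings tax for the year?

Ridgebury, 1 January – 22 July 2021: 203 days → £74,500 × 4.25% × 203/365 = £1,760.9555
Highpark, 23 July – 29 August 2021: 38 days → £74,500 × 2.95% × 38/365 = £228.8068
Northton Canton, 30 August – 31 December 2021: 124 days → £74,500 × 2.85% × 124/365 = £721.3233
Total = £2,711.0856

£2,711.09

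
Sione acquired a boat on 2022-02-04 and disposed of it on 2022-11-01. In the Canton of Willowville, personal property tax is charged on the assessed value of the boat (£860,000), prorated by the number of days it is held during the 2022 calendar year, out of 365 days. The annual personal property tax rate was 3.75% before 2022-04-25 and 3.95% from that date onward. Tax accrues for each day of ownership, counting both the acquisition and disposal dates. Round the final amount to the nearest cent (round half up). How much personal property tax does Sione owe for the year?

£24,844.58

2022-02-04 to 2022-04-24: 80 days at 3.75% → £860,000 × 3.75% × 80/365 = £7,068.4932
2022-04-25 to 2022-11-01: 191 days at 3.95% → £860,000 × 3.95% × 191/365 = £17,776.0822
Total = £24,844.5753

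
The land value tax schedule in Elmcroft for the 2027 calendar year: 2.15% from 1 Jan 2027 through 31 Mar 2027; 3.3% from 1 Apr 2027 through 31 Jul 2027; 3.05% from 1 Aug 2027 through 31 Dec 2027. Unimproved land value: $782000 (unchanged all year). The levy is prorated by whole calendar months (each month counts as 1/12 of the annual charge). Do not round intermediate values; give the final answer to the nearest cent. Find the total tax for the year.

$22743.17

1 Jan – 31 Mar 2027: 3 months at 2.15% → $782000 × 2.15% × 3/12 = $4203.2500
1 Apr – 31 Jul 2027: 4 months at 3.3% → $782000 × 3.3% × 4/12 = $8602.0000
1 Aug – 31 Dec 2027: 5 months at 3.05% → $782000 × 3.05% × 5/12 = $9937.9167
Total = $22743.1667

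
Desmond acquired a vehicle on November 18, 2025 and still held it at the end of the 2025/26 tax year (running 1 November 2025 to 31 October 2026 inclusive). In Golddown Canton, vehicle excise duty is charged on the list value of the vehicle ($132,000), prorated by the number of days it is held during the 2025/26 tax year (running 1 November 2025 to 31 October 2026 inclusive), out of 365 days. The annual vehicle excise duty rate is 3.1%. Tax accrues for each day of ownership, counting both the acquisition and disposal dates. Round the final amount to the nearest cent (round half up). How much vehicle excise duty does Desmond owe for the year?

Days held (November 18, 2025 – October 31, 2026): 348 out of 365
Tax = $132,000 × 3.1% × 348/365 = $3,901.4137

$3,901.41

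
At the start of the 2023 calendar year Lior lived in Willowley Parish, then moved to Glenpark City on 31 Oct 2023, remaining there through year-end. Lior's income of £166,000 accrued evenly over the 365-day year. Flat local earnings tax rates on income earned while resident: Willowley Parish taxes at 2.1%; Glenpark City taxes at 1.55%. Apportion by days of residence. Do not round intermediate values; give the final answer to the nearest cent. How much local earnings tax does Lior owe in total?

Willowley Parish, 1 Jan – 30 Oct 2023: 303 days → £166,000 × 2.1% × 303/365 = £2,893.8575
Glenpark City, 31 Oct – 31 Dec 2023: 62 days → £166,000 × 1.55% × 62/365 = £437.0575
Total = £3,330.9151

£3,330.92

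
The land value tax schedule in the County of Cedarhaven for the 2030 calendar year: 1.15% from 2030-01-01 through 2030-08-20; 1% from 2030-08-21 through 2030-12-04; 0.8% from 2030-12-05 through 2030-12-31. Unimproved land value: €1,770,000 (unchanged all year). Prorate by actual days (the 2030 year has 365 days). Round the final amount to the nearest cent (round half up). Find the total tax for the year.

2030-01-01 to 2030-08-20: 232 days at 1.15% → €1,770,000 × 1.15% × 232/365 = €12,937.9726
2030-08-21 to 2030-12-04: 106 days at 1% → €1,770,000 × 1% × 106/365 = €5,140.2740
2030-12-05 to 2030-12-31: 27 days at 0.8% → €1,770,000 × 0.8% × 27/365 = €1,047.4521
Total = €19,125.6986

€19,125.70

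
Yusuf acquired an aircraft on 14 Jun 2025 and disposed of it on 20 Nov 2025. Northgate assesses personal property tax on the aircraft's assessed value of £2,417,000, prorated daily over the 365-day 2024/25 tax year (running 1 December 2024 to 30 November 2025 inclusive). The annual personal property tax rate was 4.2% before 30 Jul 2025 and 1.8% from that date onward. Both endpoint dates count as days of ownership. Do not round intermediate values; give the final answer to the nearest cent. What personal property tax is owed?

£26,381.72

14 Jun – 29 Jul 2025: 46 days at 4.2% → £2,417,000 × 4.2% × 46/365 = £12,793.5452
30 Jul – 20 Nov 2025: 114 days at 1.8% → £2,417,000 × 1.8% × 114/365 = £13,588.1753
Total = £26,381.7205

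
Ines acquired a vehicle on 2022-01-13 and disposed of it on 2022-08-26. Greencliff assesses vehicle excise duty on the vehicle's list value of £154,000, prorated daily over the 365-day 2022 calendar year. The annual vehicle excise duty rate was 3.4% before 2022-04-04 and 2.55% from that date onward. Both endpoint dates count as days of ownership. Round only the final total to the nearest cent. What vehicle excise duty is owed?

£2,722.00

2022-01-13 to 2022-04-03: 81 days at 3.4% → £154,000 × 3.4% × 81/365 = £1,161.9616
2022-04-04 to 2022-08-26: 145 days at 2.55% → £154,000 × 2.55% × 145/365 = £1,560.0411
Total = £2,722.0027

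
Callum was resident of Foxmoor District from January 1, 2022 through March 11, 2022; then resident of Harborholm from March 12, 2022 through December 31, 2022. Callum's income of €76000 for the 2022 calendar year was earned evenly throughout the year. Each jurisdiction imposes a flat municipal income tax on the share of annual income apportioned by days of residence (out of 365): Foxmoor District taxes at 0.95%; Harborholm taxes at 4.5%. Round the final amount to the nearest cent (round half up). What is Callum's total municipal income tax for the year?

Foxmoor District, January 1 – March 11, 2022: 70 days → €76000 × 0.95% × 70/365 = €138.4658
Harborholm, March 12 – December 31, 2022: 295 days → €76000 × 4.5% × 295/365 = €2764.1096
Total = €2902.5753

€2902.58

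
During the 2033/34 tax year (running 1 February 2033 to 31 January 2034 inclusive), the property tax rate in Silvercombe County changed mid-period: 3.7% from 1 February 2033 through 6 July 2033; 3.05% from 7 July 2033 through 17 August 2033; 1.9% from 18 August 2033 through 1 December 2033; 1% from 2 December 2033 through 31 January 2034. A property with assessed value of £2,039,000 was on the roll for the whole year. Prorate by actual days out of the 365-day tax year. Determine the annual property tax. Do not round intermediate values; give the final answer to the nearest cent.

£54,058.64

1 February – 6 July 2033: 156 days at 3.7% → £2,039,000 × 3.7% × 156/365 = £32,244.1315
7 July – 17 August 2033: 42 days at 3.05% → £2,039,000 × 3.05% × 42/365 = £7,156.0521
18 August – 1 December 2033: 106 days at 1.9% → £2,039,000 × 1.9% × 106/365 = £11,250.8110
2 December 2033 – 31 January 2034: 61 days at 1% → £2,039,000 × 1% × 61/365 = £3,407.6438
Total = £54,058.6384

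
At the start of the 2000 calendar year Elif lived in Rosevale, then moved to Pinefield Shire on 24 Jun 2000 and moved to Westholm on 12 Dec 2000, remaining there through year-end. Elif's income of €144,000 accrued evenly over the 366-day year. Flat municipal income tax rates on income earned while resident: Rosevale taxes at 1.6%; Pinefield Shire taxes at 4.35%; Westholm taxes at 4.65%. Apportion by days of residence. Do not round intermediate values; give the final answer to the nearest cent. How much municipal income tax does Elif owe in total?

€4,394.16

Rosevale, 1 Jan – 23 Jun 2000: 175 days → €144,000 × 1.6% × 175/366 = €1,101.6393
Pinefield Shire, 24 Jun – 11 Dec 2000: 171 days → €144,000 × 4.35% × 171/366 = €2,926.6230
Westholm, 12 Dec – 31 Dec 2000: 20 days → €144,000 × 4.65% × 20/366 = €365.9016
Total = €4,394.1639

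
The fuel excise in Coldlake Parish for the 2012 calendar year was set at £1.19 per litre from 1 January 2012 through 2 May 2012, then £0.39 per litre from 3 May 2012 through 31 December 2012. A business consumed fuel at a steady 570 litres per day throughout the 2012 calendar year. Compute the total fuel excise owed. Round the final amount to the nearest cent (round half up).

1 January – 2 May 2012: 123 days × 570 litres/day = 70,110 litres at £1.19/litre → £83,430.90
3 May – 31 December 2012: 243 days × 570 litres/day = 138,510 litres at £0.39/litre → £54,018.90

£137,449.80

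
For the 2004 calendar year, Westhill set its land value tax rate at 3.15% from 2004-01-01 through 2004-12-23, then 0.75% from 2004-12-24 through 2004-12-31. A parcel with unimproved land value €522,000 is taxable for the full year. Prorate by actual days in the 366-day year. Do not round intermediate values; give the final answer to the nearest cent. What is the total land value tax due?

2004-01-01 to 2004-12-23: 358 days at 3.15% → €522,000 × 3.15% × 358/366 = €16,083.5902
2004-12-24 to 2004-12-31: 8 days at 0.75% → €522,000 × 0.75% × 8/366 = €85.5738
Total = €16,169.1639

€16,169.16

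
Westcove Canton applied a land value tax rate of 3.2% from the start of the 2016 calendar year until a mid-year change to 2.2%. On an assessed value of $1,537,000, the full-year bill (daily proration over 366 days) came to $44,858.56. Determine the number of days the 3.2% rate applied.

Let d = days at the first rate; then 366 − d days at the second rate.
$1,537,000 × [3.2%·d + 2.2%·(366−d)] / 366 = $44,858.56
Solving gives d = 263, so the new rate took effect on 20 Sep 2016.

263 days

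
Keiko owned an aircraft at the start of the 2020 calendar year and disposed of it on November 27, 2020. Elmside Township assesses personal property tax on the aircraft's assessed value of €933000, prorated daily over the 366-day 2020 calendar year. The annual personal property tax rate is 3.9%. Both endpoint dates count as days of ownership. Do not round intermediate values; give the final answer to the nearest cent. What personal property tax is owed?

Days held (January 1 – November 27, 2020): 332 out of 366
Tax = €933000 × 3.9% × 332/366 = €33006.7869

€33006.79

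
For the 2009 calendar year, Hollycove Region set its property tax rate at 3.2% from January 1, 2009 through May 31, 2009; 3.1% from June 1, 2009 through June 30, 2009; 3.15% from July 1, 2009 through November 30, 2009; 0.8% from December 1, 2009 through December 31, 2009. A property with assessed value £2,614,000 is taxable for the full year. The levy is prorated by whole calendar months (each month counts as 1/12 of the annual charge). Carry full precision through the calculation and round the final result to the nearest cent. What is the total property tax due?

£77,657.58

January 1 – May 31, 2009: 5 months at 3.2% → £2,614,000 × 3.2% × 5/12 = £34,853.3333
June 1 – June 30, 2009: 1 month at 3.1% → £2,614,000 × 3.1% × 1/12 = £6,752.8333
July 1 – November 30, 2009: 5 months at 3.15% → £2,614,000 × 3.15% × 5/12 = £34,308.7500
December 1 – December 31, 2009: 1 month at 0.8% → £2,614,000 × 0.8% × 1/12 = £1,742.6667
Total = £77,657.5833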